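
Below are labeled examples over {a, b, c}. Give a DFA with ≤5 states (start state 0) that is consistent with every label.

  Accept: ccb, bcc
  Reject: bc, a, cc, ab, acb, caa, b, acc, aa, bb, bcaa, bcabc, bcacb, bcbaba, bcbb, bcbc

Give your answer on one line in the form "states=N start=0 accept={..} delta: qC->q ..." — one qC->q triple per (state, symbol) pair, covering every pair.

State merging on the prefix tree: take the shortest (then alphabetical) example prefix whose next move is undefined and point that move at state 0, else 1, else 2, ...; a target is out if some Accept/Reject pair would then sit in one state with the same input left (inseparable). If every existing state is out, open a new one.
a: 0a undefined. 0a->0: ok.
b: 0b undefined. 0b->0: no, bcc/cc meet in 0 with "cc" left. Open state 1: 0b->1.
c: 0c undefined. 0c->0: no, ccb/ab meet in 1. 0c->1: ok.
bb: 1b undefined. 1b->0: ok.
bc: 1c undefined. 1c->0: no, ccb/ab meet in 1. 1c->1: no, ccb/a meet in 0. Open state 2: 1c->2.
ca: 1a undefined. 1a->0: ok.
bca: 2a undefined. 2a->0: ok.
bcb: 2b undefined. 2b->0: no, ccb/a meet in 0. 2b->1: no, ccb/ab meet in 1. 2b->2: no, ccb/bc meet in 2. Open state 3: 2b->3.
bcc: 2c undefined. 2c->0: no, bcc/a meet in 0. 2c->1: no, bcc/ab meet in 1. 2c->2: no, bcc/bc meet in 2. 2c->3: ok.
bcba: 3a undefined. 3a->0: ok.
bcbb: 3b undefined. 3b->0: ok.
bcbc: 3c undefined. 3c->0: ok.
All examples now run through 4 states with every (state, symbol) defined. Accept strings end in {3}, Reject strings end in {0,1,2}; accept={3}.

states=4 start=0 accept={3} delta: 0a->0 0b->1 0c->1 1a->0 1b->0 1c->2 2a->0 2b->3 2c->3 3a->0 3b->0 3c->0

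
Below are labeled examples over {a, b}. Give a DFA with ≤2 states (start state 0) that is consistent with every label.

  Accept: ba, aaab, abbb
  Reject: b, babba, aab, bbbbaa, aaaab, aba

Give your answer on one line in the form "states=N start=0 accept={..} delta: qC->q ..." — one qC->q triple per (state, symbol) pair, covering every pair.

states=2 start=0 accept={1} delta: 0a->1 0b->0 1a->0 1b->1

Fold the examples into a partial DFA from state 0: repeatedly fix the first undefined (state, symbol) met by the shortest-then-alphabetical prefix, trying targets in increasing order and rejecting any under which an Accept and a Reject string meet in one state with the same remainder; add a state when all current targets are rejected. Accepting states are where Accept strings end.
a: 0a undefined. 0a->0: no, ba/aba meet in 0 with "ba" left. Open state 1: 0a->1.
b: 0b undefined. 0b->0: ok.
aa: 1a undefined. 1a->0: ok.
ab: 1b undefined. 1b->0: no, ba/babba meet in 1. 1b->1: ok.
All examples now run through 2 states with every (state, symbol) defined. Accept strings end in {1}, Reject strings end in {0}; accept={1}.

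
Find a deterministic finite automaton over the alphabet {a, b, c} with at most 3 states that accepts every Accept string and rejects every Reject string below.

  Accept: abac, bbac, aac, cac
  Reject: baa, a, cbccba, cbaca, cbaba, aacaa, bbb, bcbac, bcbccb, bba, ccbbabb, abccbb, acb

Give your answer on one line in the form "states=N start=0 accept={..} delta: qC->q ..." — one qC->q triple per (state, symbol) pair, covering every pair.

states=3 start=0 accept={1} delta: 0a->0 0b->0 0c->1 1a->0 1b->2 1c->0 2a->2 2b->0 2c->0

Fold the examples into a partial DFA from state 0: repeatedly fix the first undefined (state, symbol) met by the shortest-then-alphabetical prefix, trying targets in increasing order and rejecting any under which an Accept and a Reject string meet in one state with the same remainder; add a state when all current targets are rejected. Accepting states are where Accept strings end.
a: 0a undefined. 0a->0: ok.
b: 0b undefined. 0b->0: ok.
c: 0c undefined. 0c->0: no, abac/baa meet in 0. Open state 1: 0c->1.
ca: 1a undefined. 1a->0: ok.
cb: 1b undefined. 1b->0: no, abac/bcbac meet in 1. 1b->1: no, abac/bcbac meet in 1. Open state 2: 1b->2.
cc: 1c undefined. 1c->0: ok.
cba: 2a undefined. 2a->0: no, abac/bcbac meet in 1. 2a->1: no, abac/cbaba meet in 1. 2a->2: ok.
cbc: 2c undefined. 2c->0: ok.
cbab: 2b undefined. 2b->0: ok.
All examples now run through 3 states with every (state, symbol) defined. Accept strings end in {1}, Reject strings end in {0,2}; accept={1}.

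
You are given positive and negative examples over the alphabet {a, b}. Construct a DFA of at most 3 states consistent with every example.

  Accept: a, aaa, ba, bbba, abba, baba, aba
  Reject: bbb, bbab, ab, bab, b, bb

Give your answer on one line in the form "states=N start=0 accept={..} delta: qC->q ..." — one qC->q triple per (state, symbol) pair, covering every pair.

states=2 start=0 accept={0} delta: 0a->0 0b->1 1a->0 1b->1

Fold the examples into a partial DFA from state 0: repeatedly fix the first undefined (state, symbol) met by the shortest-then-alphabetical prefix, trying targets in increasing order and rejecting any under which an Accept and a Reject string meet in one state with the same remainder; add a state when all current targets are rejected. Accepting states are where Accept strings end.
a: 0a undefined. 0a->0: ok.
b: 0b undefined. 0b->0: no, a/bbb meet in 0. Open state 1: 0b->1.
ba: 1a undefined. 1a->0: ok.
bb: 1b undefined. 1b->0: no, a/bb meet in 0. 1b->1: ok.
All examples now run through 2 states with every (state, symbol) defined. Accept strings end in {0}, Reject strings end in {1}; accept={0}.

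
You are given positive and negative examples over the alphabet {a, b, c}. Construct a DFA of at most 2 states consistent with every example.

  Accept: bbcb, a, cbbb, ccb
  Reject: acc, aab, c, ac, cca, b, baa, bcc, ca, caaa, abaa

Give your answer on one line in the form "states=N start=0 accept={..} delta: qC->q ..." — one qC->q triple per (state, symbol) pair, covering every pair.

states=2 start=0 accept={0} delta: 0a->0 0b->1 0c->1 1a->1 1b->0 1c->1

Fold the examples into a partial DFA from state 0: repeatedly fix the first undefined (state, symbol) met by the shortest-then-alphabetical prefix, trying targets in increasing order and rejecting any under which an Accept and a Reject string meet in one state with the same remainder; add a state when all current targets are rejected. Accepting states are where Accept strings end.
a: 0a undefined. 0a->0: ok.
b: 0b undefined. 0b->0: no, a/aab meet in 0. Open state 1: 0b->1.
c: 0c undefined. 0c->0: no, a/acc meet in 0. 0c->1: ok.
ba: 1a undefined. 1a->0: no, a/baa meet in 0. 1a->1: ok.
bb: 1b undefined. 1b->0: ok.
bc: 1c undefined. 1c->0: no, bbcb/acc meet in 0. 1c->1: ok.
All examples now run through 2 states with every (state, symbol) defined. Accept strings end in {0}, Reject strings end in {1}; accept={0}.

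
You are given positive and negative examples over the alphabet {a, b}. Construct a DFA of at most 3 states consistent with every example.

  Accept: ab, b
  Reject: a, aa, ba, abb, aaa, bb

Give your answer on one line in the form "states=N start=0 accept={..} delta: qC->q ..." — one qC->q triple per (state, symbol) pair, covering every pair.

State merging on the prefix tree: take the shortest (then alphabetical) example prefix whose next move is undefined and point that move at state 0, else 1, else 2, ...; a target is out if some Accept/Reject pair would then sit in one state with the same input left (inseparable). If every existing state is out, open a new one.
a: 0a undefined. 0a->0: ok.
b: 0b undefined. 0b->0: no, ab/a meet in 0. Open state 1: 0b->1.
ba: 1a undefined. 1a->0: ok.
bb: 1b undefined. 1b->0: ok.
All examples now run through 2 states with every (state, symbol) defined. Accept strings end in {1}, Reject strings end in {0}; accept={1}.

states=2 start=0 accept={1} delta: 0a->0 0b->1 1a->0 1b->0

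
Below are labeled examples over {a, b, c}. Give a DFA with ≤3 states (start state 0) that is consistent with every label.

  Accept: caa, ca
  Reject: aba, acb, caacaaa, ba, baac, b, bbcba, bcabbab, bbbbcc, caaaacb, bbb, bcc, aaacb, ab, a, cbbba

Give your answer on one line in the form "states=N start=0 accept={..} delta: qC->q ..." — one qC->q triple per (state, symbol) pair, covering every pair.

State merging on the prefix tree: take the shortest (then alphabetical) example prefix whose next move is undefined and point that move at state 0, else 1, else 2, ...; a target is out if some Accept/Reject pair would then sit in one state with the same input left (inseparable). If every existing state is out, open a new one.
a: 0a undefined. 0a->0: ok.
b: 0b undefined. 0b->0: ok.
c: 0c undefined. 0c->0: no, caa/aba meet in 0. Open state 1: 0c->1.
ca: 1a undefined. 1a->0: no, caa/aba meet in 0. 1a->1: no, caa/baac meet in 1. Open state 2: 1a->2.
cb: 1b undefined. 1b->0: ok.
bcc: 1c undefined. 1c->0: ok.
caa: 2a undefined. 2a->0: no, caa/aba meet in 0. 2a->1: no, caa/baac meet in 1. 2a->2: ok.
bcab: 2b undefined. 2b->0: ok.
caac: 2c undefined. 2c->0: ok.
All examples now run through 3 states with every (state, symbol) defined. Accept strings end in {2}, Reject strings end in {0,1}; accept={2}.

states=3 start=0 accept={2} delta: 0a->0 0b->0 0c->1 1a->2 1b->0 1c->0 2a->2 2b->0 2c->0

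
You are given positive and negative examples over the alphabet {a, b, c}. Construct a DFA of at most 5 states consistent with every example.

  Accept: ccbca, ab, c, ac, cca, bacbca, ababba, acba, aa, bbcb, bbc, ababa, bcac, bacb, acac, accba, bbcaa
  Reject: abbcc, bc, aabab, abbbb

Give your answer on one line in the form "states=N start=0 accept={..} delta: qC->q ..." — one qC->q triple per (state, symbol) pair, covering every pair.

states=4 start=0 accept={0,1,3} delta: 0a->0 0b->1 0c->0 1a->1 1b->2 1c->2 2a->0 2b->1 2c->3 3a->0 3b->0 3c->2

Fold the examples into a partial DFA from state 0: repeatedly fix the first undefined (state, symbol) met by the shortest-then-alphabetical prefix, trying targets in increasing order and rejecting any under which an Accept and a Reject string meet in one state with the same remainder; add a state when all current targets are rejected. Accepting states are where Accept strings end.
a: 0a undefined. 0a->0: ok.
b: 0b undefined. 0b->0: no, ab/aabab meet in 0. Open state 1: 0b->1.
c: 0c undefined. 0c->0: ok.
ba: 1a undefined. 1a->0: no, ab/aabab meet in 1. 1a->1: ok.
bb: 1b undefined. 1b->0: no, c/abbcc meet in 0. 1b->1: no, ab/aabab meet in 1. Open state 2: 1b->2.
bc: 1c undefined. 1c->0: no, ccbca/bc meet in 0. 1c->1: no, ccbca/bc meet in 1. 1c->2: ok.
bbc: 2c undefined. 2c->0: no, c/abbcc meet in 0. 2c->1: no, bbcb/abbcc meet in 2. 2c->2: no, bbc/abbcc meet in 2. Open state 3: 2c->3.
bca: 2a undefined. 2a->0: ok.
abbb: 2b undefined. 2b->0: no, ab/abbbb meet in 1. 2b->1: ok.
bbca: 3a undefined. 3a->0: ok.
bbcb: 3b undefined. 3b->0: ok.
abbcc: 3c undefined. 3c->0: no, ccbca/abbcc meet in 0. 3c->1: no, ab/abbcc meet in 1. 3c->2: ok.
All examples now run through 4 states with every (state, symbol) defined. Accept strings end in {0,1,3}, Reject strings end in {2}; accept={0,1,3}.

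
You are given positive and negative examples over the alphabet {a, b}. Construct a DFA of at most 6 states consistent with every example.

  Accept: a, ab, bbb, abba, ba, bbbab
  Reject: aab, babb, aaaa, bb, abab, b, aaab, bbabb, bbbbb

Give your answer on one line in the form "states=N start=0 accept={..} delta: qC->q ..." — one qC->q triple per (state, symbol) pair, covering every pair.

states=6 start=0 accept={1,3,5} delta: 0a->1 0b->2 1a->2 1b->3 2a->3 2b->4 3a->0 3b->0 4a->0 4b->5 5a->1 5b->0

Grow the machine one transition at a time. Run the examples from 0; the earliest place one falls off (shortest prefix, ties alphabetical) gets sent to the lowest-numbered state that keeps every Accept/Reject pair distinguishable — a pair clashes when both reach the same state with identical unread suffix — and to a fresh state only if none does.
a: 0a undefined. 0a->0: no, a/aaaa meet in 0. Open state 1: 0a->1.
b: 0b undefined. 0b->0: no, bbb/bb meet in 0. 0b->1: no, a/b meet in 1. Open state 2: 0b->2.
aa: 1a undefined. 1a->0: no, ab/aaab meet in 1 with "b" left. 1a->1: no, a/aaaa meet in 1. 1a->2: ok.
ab: 1b undefined. 1b->0: no, ab/abab meet in 0. 1b->1: no, abba/b meet in 2. 1b->2: no, ab/b meet in 2. Open state 3: 1b->3.
ba: 2a undefined. 2a->0: no, a/aaaa meet in 1. 2a->1: no, ab/aaab meet in 3. 2a->2: no, bbb/babb meet in 2 with "bb" left. 2a->3: ok.
bb: 2b undefined. 2b->0: no, bbb/b meet in 2. 2b->1: no, a/aab meet in 1. 2b->2: no, bbb/aab meet in 2. 2b->3: no, ab/aab meet in 3. Open state 4: 2b->4.
aba: 3a undefined. 3a->0: ok.
abb: 3b undefined. 3b->0: ok.
bba: 4a undefined. 4a->0: ok.
bbb: 4b undefined. 4b->0: no, bbb/aaaa meet in 0. 4b->1: no, bbbab/aab meet in 4. 4b->2: no, bbb/babb meet in 2. 4b->3: no, bbbab/babb meet in 2. 4b->4: no, bbb/aab meet in 4. Open state 5: 4b->5.
bbba: 5a undefined. 5a->0: no, bbbab/babb meet in 2. 5a->1: ok.
bbbb: 5b undefined. 5b->0: ok.
All examples now run through 6 states with every (state, symbol) defined. Accept strings end in {1,3,5}, Reject strings end in {0,2,4}; accept={1,3,5}.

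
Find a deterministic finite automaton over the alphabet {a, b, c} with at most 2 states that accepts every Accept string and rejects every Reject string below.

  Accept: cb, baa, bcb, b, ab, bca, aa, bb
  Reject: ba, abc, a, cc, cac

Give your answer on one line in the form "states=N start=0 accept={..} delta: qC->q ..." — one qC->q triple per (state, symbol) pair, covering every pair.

State merging on the prefix tree: take the shortest (then alphabetical) example prefix whose next move is undefined and point that move at state 0, else 1, else 2, ...; a target is out if some Accept/Reject pair would then sit in one state with the same input left (inseparable). If every existing state is out, open a new one.
a: 0a undefined. 0a->0: no, aa/a meet in 0. Open state 1: 0a->1.
b: 0b undefined. 0b->0: ok.
c: 0c undefined. 0c->0: no, cb/cc meet in 0. 0c->1: ok.
aa: 1a undefined. 1a->0: ok.
ab: 1b undefined. 1b->0: ok.
cc: 1c undefined. 1c->0: no, cb/cc meet in 0. 1c->1: ok.
All examples now run through 2 states with every (state, symbol) defined. Accept strings end in {0}, Reject strings end in {1}; accept={0}.

states=2 start=0 accept={0} delta: 0a->1 0b->0 0c->1 1a->0 1b->0 1c->1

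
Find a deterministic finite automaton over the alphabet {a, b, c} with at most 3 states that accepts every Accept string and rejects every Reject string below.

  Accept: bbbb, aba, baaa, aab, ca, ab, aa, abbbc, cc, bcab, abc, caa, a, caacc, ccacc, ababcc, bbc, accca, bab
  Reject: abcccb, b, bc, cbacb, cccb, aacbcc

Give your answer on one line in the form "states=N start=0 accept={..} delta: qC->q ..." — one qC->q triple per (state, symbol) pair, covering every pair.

Fold the examples into a partial DFA from state 0: repeatedly fix the first undefined (state, symbol) met by the shortest-then-alphabetical prefix, trying targets in increasing order and rejecting any under which an Accept and a Reject string meet in one state with the same remainder; add a state when all current targets are rejected. Accepting states are where Accept strings end.
a: 0a undefined. 0a->0: no, aab/b meet in 0 with "b" left. Open state 1: 0a->1.
b: 0b undefined. 0b->0: no, bbbb/b meet in 0. 0b->1: no, a/b meet in 1. Open state 2: 0b->2.
c: 0c undefined. 0c->0: ok.
aa: 1a undefined. 1a->0: no, aab/b meet in 2. 1a->1: ok.
ab: 1b undefined. 1b->0: ok.
ac: 1c undefined. 1c->0: ok.
ba: 2a undefined. 2a->0: no, bab/abcccb meet in 2. 2a->1: ok.
bb: 2b undefined. 2b->0: ok.
bc: 2c undefined. 2c->0: no, bbbb/bc meet in 0. 2c->1: no, bbbb/aacbcc meet in 0. 2c->2: ok.
All examples now run through 3 states with every (state, symbol) defined. Accept strings end in {0,1}, Reject strings end in {2}; accept={0,1}.

states=3 start=0 accept={0,1} delta: 0a->1 0b->2 0c->0 1a->1 1b->0 1c->0 2a->1 2b->0 2c->2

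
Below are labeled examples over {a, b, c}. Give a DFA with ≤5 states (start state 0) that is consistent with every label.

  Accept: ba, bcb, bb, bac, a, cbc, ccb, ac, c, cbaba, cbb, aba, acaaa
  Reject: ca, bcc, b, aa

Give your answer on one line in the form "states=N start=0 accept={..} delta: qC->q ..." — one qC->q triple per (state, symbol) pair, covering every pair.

State merging on the prefix tree: take the shortest (then alphabetical) example prefix whose next move is undefined and point that move at state 0, else 1, else 2, ...; a target is out if some Accept/Reject pair would then sit in one state with the same input left (inseparable). If every existing state is out, open a new one.
a: 0a undefined. 0a->0: no, a/aa meet in 0. Open state 1: 0a->1.
b: 0b undefined. 0b->0: no, bb/b meet in 0. 0b->1: no, ba/aa meet in 1 with "a" left. Open state 2: 0b->2.
c: 0c undefined. 0c->0: no, a/ca meet in 1. 0c->1: ok.
aa: 1a undefined. 1a->0: ok.
ab: 1b undefined. 1b->0: no, cbb/b meet in 2. 1b->1: no, aba/ca meet in 0. 1b->2: ok.
ac: 1c undefined. 1c->0: no, ccb/b meet in 2. 1c->1: no, ccb/b meet in 2. 1c->2: no, ac/b meet in 2. Open state 3: 1c->3.
ba: 2a undefined. 2a->0: no, ba/ca meet in 0. 2a->1: ok.
bb: 2b undefined. 2b->0: no, bb/ca meet in 0. 2b->1: ok.
bc: 2c undefined. 2c->0: no, ba/bcc meet in 1. 2c->1: no, bcb/b meet in 2. 2c->2: no, cbc/bcc meet in 2. 2c->3: ok.
aca: 3a undefined. 3a->0: no, acaaa/ca meet in 0. 3a->1: ok.
bcb: 3b undefined. 3b->0: no, bcb/ca meet in 0. 3b->1: ok.
bcc: 3c undefined. 3c->0: ok.
All examples now run through 4 states with every (state, symbol) defined. Accept strings end in {1,3}, Reject strings end in {0,2}; accept={1,3}.

states=4 start=0 accept={1,3} delta: 0a->1 0b->2 0c->1 1a->0 1b->2 1c->3 2a->1 2b->1 2c->3 3a->1 3b->1 3c->0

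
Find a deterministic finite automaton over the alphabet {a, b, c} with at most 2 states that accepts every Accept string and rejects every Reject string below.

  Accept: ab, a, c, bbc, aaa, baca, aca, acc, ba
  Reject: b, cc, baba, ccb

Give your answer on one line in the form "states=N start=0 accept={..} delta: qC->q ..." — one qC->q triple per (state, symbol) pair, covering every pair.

Fold the examples into a partial DFA from state 0: repeatedly fix the first undefined (state, symbol) met by the shortest-then-alphabetical prefix, trying targets in increasing order and rejecting any under which an Accept and a Reject string meet in one state with the same remainder; add a state when all current targets are rejected. Accepting states are where Accept strings end.
a: 0a undefined. 0a->0: no, ab/b meet in 0 with "b" left. Open state 1: 0a->1.
b: 0b undefined. 0b->0: ok.
c: 0c undefined. 0c->0: no, c/b meet in 0. 0c->1: ok.
aa: 1a undefined. 1a->0: ok.
ab: 1b undefined. 1b->0: no, ab/b meet in 0. 1b->1: ok.
ac: 1c undefined. 1c->0: ok.
All examples now run through 2 states with every (state, symbol) defined. Accept strings end in {1}, Reject strings end in {0}; accept={1}.

states=2 start=0 accept={1} delta: 0a->1 0b->0 0c->1 1a->0 1b->1 1c->0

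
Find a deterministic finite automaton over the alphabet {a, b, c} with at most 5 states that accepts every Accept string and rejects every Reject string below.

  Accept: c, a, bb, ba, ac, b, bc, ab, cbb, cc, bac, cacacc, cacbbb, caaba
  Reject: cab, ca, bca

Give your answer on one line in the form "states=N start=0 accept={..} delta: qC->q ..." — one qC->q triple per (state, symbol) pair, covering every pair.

states=3 start=0 accept={0,1} delta: 0a->0 0b->0 0c->1 1a->2 1b->0 1c->0 2a->0 2b->2 2c->0

State merging on the prefix tree: take the shortest (then alphabetical) example prefix whose next move is undefined and point that move at state 0, else 1, else 2, ...; a target is out if some Accept/Reject pair would then sit in one state with the same input left (inseparable). If every existing state is out, open a new one.
a: 0a undefined. 0a->0: ok.
b: 0b undefined. 0b->0: ok.
c: 0c undefined. 0c->0: no, c/cab meet in 0. Open state 1: 0c->1.
ca: 1a undefined. 1a->0: no, a/cab meet in 0. 1a->1: no, c/ca meet in 1. Open state 2: 1a->2.
cb: 1b undefined. 1b->0: ok.
cc: 1c undefined. 1c->0: ok.
caa: 2a undefined. 2a->0: ok.
cab: 2b undefined. 2b->0: no, a/cab meet in 0. 2b->1: no, c/cab meet in 1. 2b->2: ok.
cac: 2c undefined. 2c->0: ok.
All examples now run through 3 states with every (state, symbol) defined. Accept strings end in {0,1}, Reject strings end in {2}; accept={0,1}.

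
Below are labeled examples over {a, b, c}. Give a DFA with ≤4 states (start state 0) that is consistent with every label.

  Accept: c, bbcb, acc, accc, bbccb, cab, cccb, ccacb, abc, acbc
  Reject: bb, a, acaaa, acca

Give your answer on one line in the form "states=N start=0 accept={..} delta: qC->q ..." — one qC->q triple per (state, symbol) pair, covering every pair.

Fold the examples into a partial DFA from state 0: repeatedly fix the first undefined (state, symbol) met by the shortest-then-alphabetical prefix, trying targets in increasing order and rejecting any under which an Accept and a Reject string meet in one state with the same remainder; add a state when all current targets are rejected. Accepting states are where Accept strings end.
a: 0a undefined. 0a->0: ok.
b: 0b undefined. 0b->0: ok.
c: 0c undefined. 0c->0: no, c/bb meet in 0. Open state 1: 0c->1.
ca: 1a undefined. 1a->0: no, cab/bb meet in 0. 1a->1: no, c/acaaa meet in 1. Open state 2: 1a->2.
cc: 1c undefined. 1c->0: no, acc/bb meet in 0. 1c->1: ok.
acb: 1b undefined. 1b->0: no, bbcb/bb meet in 0. 1b->1: ok.
cab: 2b undefined. 2b->0: no, cab/bb meet in 0. 2b->1: ok.
acaa: 2a undefined. 2a->0: ok.
ccac: 2c undefined. 2c->0: no, ccacb/bb meet in 0. 2c->1: ok.
All examples now run through 3 states with every (state, symbol) defined. Accept strings end in {1}, Reject strings end in {0,2}; accept={1}.

states=3 start=0 accept={1} delta: 0a->0 0b->0 0c->1 1a->2 1b->1 1c->1 2a->0 2b->1 2c->1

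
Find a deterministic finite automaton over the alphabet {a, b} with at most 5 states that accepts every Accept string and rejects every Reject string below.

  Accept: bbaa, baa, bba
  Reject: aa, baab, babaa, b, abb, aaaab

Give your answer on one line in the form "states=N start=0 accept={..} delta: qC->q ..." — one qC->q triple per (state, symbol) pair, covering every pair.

Fold the examples into a partial DFA from state 0: repeatedly fix the first undefined (state, symbol) met by the shortest-then-alphabetical prefix, trying targets in increasing order and rejecting any under which an Accept and a Reject string meet in one state with the same remainder; add a state when all current targets are rejected. Accepting states are where Accept strings end.
a: 0a undefined. 0a->0: ok.
b: 0b undefined. 0b->0: no, bbaa/aa meet in 0. Open state 1: 0b->1.
ba: 1a undefined. 1a->0: no, baa/aa meet in 0. 1a->1: no, bbaa/babaa meet in 1 with "baa" left. Open state 2: 1a->2.
bb: 1b undefined. 1b->0: no, bbaa/aa meet in 0. 1b->1: ok.
baa: 2a undefined. 2a->0: no, bbaa/aa meet in 0. 2a->1: no, bbaa/baab meet in 1. 2a->2: ok.
bab: 2b undefined. 2b->0: ok.
All examples now run through 3 states with every (state, symbol) defined. Accept strings end in {2}, Reject strings end in {0,1}; accept={2}.

states=3 start=0 accept={2} delta: 0a->0 0b->1 1a->2 1b->1 2a->2 2b->0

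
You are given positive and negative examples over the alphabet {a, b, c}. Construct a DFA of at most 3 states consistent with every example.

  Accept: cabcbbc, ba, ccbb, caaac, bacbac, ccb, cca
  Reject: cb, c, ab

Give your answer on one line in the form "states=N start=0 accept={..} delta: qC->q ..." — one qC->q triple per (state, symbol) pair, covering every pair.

Fold the examples into a partial DFA from state 0: repeatedly fix the first undefined (state, symbol) met by the shortest-then-alphabetical prefix, trying targets in increasing order and rejecting any under which an Accept and a Reject string meet in one state with the same remainder; add a state when all current targets are rejected. Accepting states are where Accept strings end.
a: 0a undefined. 0a->0: ok.
b: 0b undefined. 0b->0: no, ba/ab meet in 0. Open state 1: 0b->1.
c: 0c undefined. 0c->0: no, caaac/c meet in 0. 0c->1: ok.
ba: 1a undefined. 1a->0: no, caaac/c meet in 1. 1a->1: no, ba/c meet in 1. Open state 2: 1a->2.
cb: 1b undefined. 1b->0: ok.
cc: 1c undefined. 1c->0: no, ccbb/cb meet in 0. 1c->1: no, ccbb/c meet in 1. 1c->2: ok.
bac: 2c undefined. 2c->0: no, bacbac/cb meet in 0. 2c->1: no, bacbac/c meet in 1. 2c->2: ok.
caa: 2a undefined. 2a->0: no, caaac/c meet in 1. 2a->1: no, cca/c meet in 1. 2a->2: ok.
cab: 2b undefined. 2b->0: no, ccbb/c meet in 1. 2b->1: no, cabcbbc/c meet in 1. 2b->2: ok.
All examples now run through 3 states with every (state, symbol) defined. Accept strings end in {2}, Reject strings end in {0,1}; accept={2}.

states=3 start=0 accept={2} delta: 0a->0 0b->1 0c->1 1a->2 1b->0 1c->2 2a->2 2b->2 2c->2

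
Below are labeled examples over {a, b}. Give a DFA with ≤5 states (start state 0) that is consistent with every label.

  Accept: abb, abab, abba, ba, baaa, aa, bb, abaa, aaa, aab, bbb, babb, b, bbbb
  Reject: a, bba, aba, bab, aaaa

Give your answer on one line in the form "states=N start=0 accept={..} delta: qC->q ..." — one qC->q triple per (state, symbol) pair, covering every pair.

states=4 start=0 accept={0,2,3} delta: 0a->1 0b->2 1a->2 1b->0 2a->3 2b->0 3a->1 3b->1

Fold the examples into a partial DFA from state 0: repeatedly fix the first undefined (state, symbol) met by the shortest-then-alphabetical prefix, trying targets in increasing order and rejecting any under which an Accept and a Reject string meet in one state with the same remainder; add a state when all current targets are rejected. Accepting states are where Accept strings end.
a: 0a undefined. 0a->0: no, abab/bab meet in 0 with "bab" left. Open state 1: 0a->1.
b: 0b undefined. 0b->0: no, ba/a meet in 1. 0b->1: no, baaa/aaaa meet in 1 with "aaa" left. Open state 2: 0b->2.
aa: 1a undefined. 1a->0: no, aa/aaaa meet in 0. 1a->1: no, aa/a meet in 1. 1a->2: ok.
ab: 1b undefined. 1b->0: ok.
ba: 2a undefined. 2a->0: no, abb/bab meet in 2. 2a->1: no, abb/aaaa meet in 2. 2a->2: no, abb/aaaa meet in 2. Open state 3: 2a->3.
bb: 2b undefined. 2b->0: ok.
baa: 3a undefined. 3a->0: no, abab/aaaa meet in 0. 3a->1: ok.
bab: 3b undefined. 3b->0: no, abab/bab meet in 0. 3b->1: ok.
All examples now run through 4 states with every (state, symbol) defined. Accept strings end in {0,2,3}, Reject strings end in {1}; accept={0,2,3}.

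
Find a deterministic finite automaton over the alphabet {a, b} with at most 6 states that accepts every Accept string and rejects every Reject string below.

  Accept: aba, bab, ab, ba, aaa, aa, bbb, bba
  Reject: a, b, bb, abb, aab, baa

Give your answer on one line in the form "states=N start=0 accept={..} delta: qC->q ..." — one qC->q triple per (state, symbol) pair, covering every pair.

states=5 start=0 accept={0,3,4} delta: 0a->1 0b->2 1a->3 1b->3 2a->4 2b->1 3a->0 3b->1 4a->1 4b->0

Grow the machine one transition at a time. Run the examples from 0; the earliest place one falls off (shortest prefix, ties alphabetical) gets sent to the lowest-numbered state that keeps every Accept/Reject pair distinguishable — a pair clashes when both reach the same state with identical unread suffix — and to a fresh state only if none does.
a: 0a undefined. 0a->0: no, ab/b meet in 0 with "b" left. Open state 1: 0a->1.
b: 0b undefined. 0b->0: no, ba/a meet in 1. 0b->1: no, bab/aab meet in 1 with "ab" left. Open state 2: 0b->2.
aa: 1a undefined. 1a->0: no, aaa/a meet in 1. 1a->1: no, ab/aab meet in 1 with "b" left. 1a->2: no, aa/b meet in 2. Open state 3: 1a->3.
ab: 1b undefined. 1b->0: no, aba/a meet in 1. 1b->1: no, ab/a meet in 1. 1b->2: no, ab/b meet in 2. 1b->3: ok.
ba: 2a undefined. 2a->0: no, bab/b meet in 2. 2a->1: no, bab/baa meet in 3. 2a->2: no, bab/bb meet in 2 with "b" left. 2a->3: no, aba/baa meet in 3 with "a" left. Open state 4: 2a->4.
bb: 2b undefined. 2b->0: no, bbb/b meet in 2. 2b->1: ok.
aaa: 3a undefined. 3a->0: ok.
aab: 3b undefined. 3b->0: no, aba/abb meet in 0. 3b->1: ok.
baa: 4a undefined. 4a->0: no, aba/baa meet in 0. 4a->1: ok.
bab: 4b undefined. 4b->0: ok.
All examples now run through 5 states with every (state, symbol) defined. Accept strings end in {0,3,4}, Reject strings end in {1,2}; accept={0,3,4}.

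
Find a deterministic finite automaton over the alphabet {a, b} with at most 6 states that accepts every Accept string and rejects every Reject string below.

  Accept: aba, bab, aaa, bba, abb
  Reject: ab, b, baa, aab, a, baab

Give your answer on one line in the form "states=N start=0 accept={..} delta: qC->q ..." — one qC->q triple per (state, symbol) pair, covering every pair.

Grow the machine one transition at a time. Run the examples from 0; the earliest place one falls off (shortest prefix, ties alphabetical) gets sent to the lowest-numbered state that keeps every Accept/Reject pair distinguishable — a pair clashes when both reach the same state with identical unread suffix — and to a fresh state only if none does.
a: 0a undefined. 0a->0: no, aaa/a meet in 0. Open state 1: 0a->1.
b: 0b undefined. 0b->0: no, bab/ab meet in 1 with "b" left. 0b->1: no, bab/aab meet in 1 with "ab" left. Open state 2: 0b->2.
aa: 1a undefined. 1a->0: no, aaa/a meet in 1. 1a->1: no, aaa/a meet in 1. 1a->2: ok.
ab: 1b undefined. 1b->0: no, aba/a meet in 1. 1b->1: no, aba/b meet in 2. 1b->2: no, abb/aab meet in 2 with "b" left. Open state 3: 1b->3.
ba: 2a undefined. 2a->0: no, bab/b meet in 2. 2a->1: no, bab/ab meet in 3. 2a->2: no, bab/aab meet in 2 with "b" left. 2a->3: no, aba/baa meet in 3 with "a" left. Open state 4: 2a->4.
bb: 2b undefined. 2b->0: no, bba/a meet in 1. 2b->1: no, bba/b meet in 2. 2b->2: ok.
aba: 3a undefined. 3a->0: ok.
abb: 3b undefined. 3b->0: ok.
baa: 4a undefined. 4a->0: no, aba/baa meet in 0. 4a->1: ok.
bab: 4b undefined. 4b->0: ok.
All examples now run through 5 states with every (state, symbol) defined. Accept strings end in {0,4}, Reject strings end in {1,2,3}; accept={0,4}.

states=5 start=0 accept={0,4} delta: 0a->1 0b->2 1a->2 1b->3 2a->4 2b->2 3a->0 3b->0 4a->1 4b->0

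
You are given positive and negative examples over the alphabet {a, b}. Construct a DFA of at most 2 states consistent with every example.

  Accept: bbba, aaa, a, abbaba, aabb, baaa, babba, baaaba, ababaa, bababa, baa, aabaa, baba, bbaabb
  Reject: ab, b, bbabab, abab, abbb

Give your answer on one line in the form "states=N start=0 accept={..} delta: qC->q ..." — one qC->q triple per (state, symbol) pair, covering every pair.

states=2 start=0 accept={0} delta: 0a->0 0b->1 1a->0 1b->0

Fold the examples into a partial DFA from state 0: repeatedly fix the first undefined (state, symbol) met by the shortest-then-alphabetical prefix, trying targets in increasing order and rejecting any under which an Accept and a Reject string meet in one state with the same remainder; add a state when all current targets are rejected. Accepting states are where Accept strings end.
a: 0a undefined. 0a->0: ok.
b: 0b undefined. 0b->0: no, bbba/ab meet in 0. Open state 1: 0b->1.
ba: 1a undefined. 1a->0: ok.
bb: 1b undefined. 1b->0: ok.
All examples now run through 2 states with every (state, symbol) defined. Accept strings end in {0}, Reject strings end in {1}; accept={0}.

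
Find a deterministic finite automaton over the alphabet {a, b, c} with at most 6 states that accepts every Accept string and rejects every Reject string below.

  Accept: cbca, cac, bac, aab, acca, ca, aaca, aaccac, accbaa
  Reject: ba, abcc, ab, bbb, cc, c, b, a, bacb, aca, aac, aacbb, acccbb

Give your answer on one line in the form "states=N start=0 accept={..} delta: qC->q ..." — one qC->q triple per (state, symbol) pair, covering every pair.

states=5 start=0 accept={3,4} delta: 0a->1 0b->0 0c->2 1a->2 1b->0 1c->3 2a->3 2b->3 2c->2 3a->0 3b->0 3c->4 4a->3 4b->1 4c->0

State merging on the prefix tree: take the shortest (then alphabetical) example prefix whose next move is undefined and point that move at state 0, else 1, else 2, ...; a target is out if some Accept/Reject pair would then sit in one state with the same input left (inseparable). If every existing state is out, open a new one.
a: 0a undefined. 0a->0: no, aab/ab meet in 0 with "b" left. Open state 1: 0a->1.
b: 0b undefined. 0b->0: ok.
c: 0c undefined. 0c->0: no, cbca/ba meet in 1. 0c->1: no, cac/aac meet in 1 with "ac" left. Open state 2: 0c->2.
aa: 1a undefined. 1a->0: no, aab/bbb meet in 0. 1a->1: no, bac/aac meet in 1 with "c" left. 1a->2: ok.
ab: 1b undefined. 1b->0: ok.
ac: 1c undefined. 1c->0: no, bac/ab meet in 0. 1c->1: no, bac/ba meet in 1. 1c->2: no, bac/c meet in 2. Open state 3: 1c->3.
ca: 2a undefined. 2a->0: no, cac/c meet in 2. 2a->1: no, ca/ba meet in 1. 2a->2: no, cac/abcc meet in 2 with "c" left. 2a->3: ok.
cb: 2b undefined. 2b->0: no, aab/ab meet in 0. 2b->1: no, cbca/aca meet in 3 with "a" left. 2b->2: no, aab/c meet in 2. 2b->3: ok.
cc: 2c undefined. 2c->0: no, aaca/ba meet in 1. 2c->1: no, aaca/c meet in 2. 2c->2: ok.
aca: 3a undefined. 3a->0: ok.
acc: 3c undefined. 3c->0: no, cbca/ba meet in 1. 3c->1: no, cbca/abcc meet in 2. 3c->2: no, cac/abcc meet in 2. 3c->3: no, cbca/ab meet in 0. Open state 4: 3c->4.
acca: 4a undefined. 4a->0: no, cbca/ab meet in 0. 4a->1: no, cbca/ba meet in 1. 4a->2: no, cbca/abcc meet in 2. 4a->3: ok.
accb: 4b undefined. 4b->0: no, accbaa/abcc meet in 2. 4b->1: ok.
accc: 4c undefined. 4c->0: ok.
bacb: 3b undefined. 3b->0: ok.
All examples now run through 5 states with every (state, symbol) defined. Accept strings end in {3,4}, Reject strings end in {0,1,2}; accept={3,4}.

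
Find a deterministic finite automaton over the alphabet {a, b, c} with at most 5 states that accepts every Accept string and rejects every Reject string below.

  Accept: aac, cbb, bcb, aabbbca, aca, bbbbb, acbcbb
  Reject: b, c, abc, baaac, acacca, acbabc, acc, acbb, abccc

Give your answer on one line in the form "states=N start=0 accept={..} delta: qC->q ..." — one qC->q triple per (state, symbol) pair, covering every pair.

states=5 start=0 accept={2,3} delta: 0a->1 0b->1 0c->0 1a->2 1b->3 1c->1 2a->0 2b->0 2c->2 3a->0 3b->0 3c->4 4a->2 4b->1 4c->0

Fold the examples into a partial DFA from state 0: repeatedly fix the first undefined (state, symbol) met by the shortest-then-alphabetical prefix, trying targets in increasing order and rejecting any under which an Accept and a Reject string meet in one state with the same remainder; add a state when all current targets are rejected. Accepting states are where Accept strings end.
a: 0a undefined. 0a->0: no, aac/c meet in 0 with "c" left. Open state 1: 0a->1.
b: 0b undefined. 0b->0: no, bbbbb/b meet in 0. 0b->1: ok.
c: 0c undefined. 0c->0: ok.
aa: 1a undefined. 1a->0: no, aac/c meet in 0. 1a->1: no, aac/baaac meet in 1 with "c" left. Open state 2: 1a->2.
ab: 1b undefined. 1b->0: no, cbb/c meet in 0. 1b->1: no, cbb/b meet in 1. 1b->2: no, aac/abc meet in 2 with "c" left. Open state 3: 1b->3.
ac: 1c undefined. 1c->0: no, cbb/acbb meet in 3. 1c->1: ok.
aab: 2b undefined. 2b->0: ok.
aac: 2c undefined. 2c->0: no, aac/c meet in 0. 2c->1: no, aac/b meet in 1. 2c->2: ok.
abc: 3c undefined. 3c->0: no, aabbbca/b meet in 1. 3c->1: no, acbcbb/acbb meet in 3 with "b" left. 3c->2: no, aac/abc meet in 2. 3c->3: no, cbb/abc meet in 3. Open state 4: 3c->4.
baa: 2a undefined. 2a->0: ok.
bbb: 3b undefined. 3b->0: ok.
abcc: 4c undefined. 4c->0: ok.
acba: 3a undefined. 3a->0: ok.
acbcb: 4b undefined. 4b->0: no, acbcbb/b meet in 1. 4b->1: ok.
aabbbca: 4a undefined. 4a->0: no, aabbbca/c meet in 0. 4a->1: no, aabbbca/b meet in 1. 4a->2: ok.
All examples now run through 5 states with every (state, symbol) defined. Accept strings end in {2,3}, Reject strings end in {0,1,4}; accept={2,3}.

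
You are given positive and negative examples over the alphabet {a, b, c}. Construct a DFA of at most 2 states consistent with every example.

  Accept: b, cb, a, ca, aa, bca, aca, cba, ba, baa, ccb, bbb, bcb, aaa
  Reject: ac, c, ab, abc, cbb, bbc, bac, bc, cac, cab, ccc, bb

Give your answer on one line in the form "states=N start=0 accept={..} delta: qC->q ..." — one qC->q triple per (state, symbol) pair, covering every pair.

Fold the examples into a partial DFA from state 0: repeatedly fix the first undefined (state, symbol) met by the shortest-then-alphabetical prefix, trying targets in increasing order and rejecting any under which an Accept and a Reject string meet in one state with the same remainder; add a state when all current targets are rejected. Accepting states are where Accept strings end.
a: 0a undefined. 0a->0: no, b/ab meet in 0 with "b" left. Open state 1: 0a->1.
b: 0b undefined. 0b->0: no, b/bb meet in 0. 0b->1: ok.
c: 0c undefined. 0c->0: ok.
aa: 1a undefined. 1a->0: no, aa/c meet in 0. 1a->1: ok.
ab: 1b undefined. 1b->0: ok.
ac: 1c undefined. 1c->0: ok.
All examples now run through 2 states with every (state, symbol) defined. Accept strings end in {1}, Reject strings end in {0}; accept={1}.

states=2 start=0 accept={1} delta: 0a->1 0b->1 0c->0 1a->1 1b->0 1c->0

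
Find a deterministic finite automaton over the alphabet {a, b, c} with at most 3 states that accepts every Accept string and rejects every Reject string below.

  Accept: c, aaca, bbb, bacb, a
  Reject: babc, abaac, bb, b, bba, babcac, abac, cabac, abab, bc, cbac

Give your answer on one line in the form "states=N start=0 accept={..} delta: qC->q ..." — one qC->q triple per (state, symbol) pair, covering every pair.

Grow the machine one transition at a time. Run the examples from 0; the earliest place one falls off (shortest prefix, ties alphabetical) gets sent to the lowest-numbered state that keeps every Accept/Reject pair distinguishable — a pair clashes when both reach the same state with identical unread suffix — and to a fresh state only if none does.
a: 0a undefined. 0a->0: ok.
b: 0b undefined. 0b->0: no, c/babc meet in 0 with "c" left. Open state 1: 0b->1.
c: 0c undefined. 0c->0: ok.
ba: 1a undefined. 1a->0: no, c/abaac meet in 0. 1a->1: ok.
bb: 1b undefined. 1b->0: no, c/babc meet in 0. 1b->1: no, bbb/bb meet in 1. Open state 2: 1b->2.
bc: 1c undefined. 1c->0: no, c/abaac meet in 0. 1c->1: no, bacb/bb meet in 2. 1c->2: ok.
bba: 2a undefined. 2a->0: no, c/bba meet in 0. 2a->1: ok.
bbb: 2b undefined. 2b->0: ok.
babc: 2c undefined. 2c->0: no, c/babc meet in 0. 2c->1: ok.
All examples now run through 3 states with every (state, symbol) defined. Accept strings end in {0}, Reject strings end in {1,2}; accept={0}.

states=3 start=0 accept={0} delta: 0a->0 0b->1 0c->0 1a->1 1b->2 1c->2 2a->1 2b->0 2c->1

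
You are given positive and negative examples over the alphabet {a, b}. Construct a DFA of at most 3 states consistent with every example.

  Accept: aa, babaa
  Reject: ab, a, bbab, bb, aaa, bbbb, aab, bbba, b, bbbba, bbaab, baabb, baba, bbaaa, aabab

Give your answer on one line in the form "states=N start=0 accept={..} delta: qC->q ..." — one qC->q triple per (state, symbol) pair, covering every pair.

states=3 start=0 accept={2} delta: 0a->1 0b->0 1a->2 1b->0 2a->0 2b->0

Fold the examples into a partial DFA from state 0: repeatedly fix the first undefined (state, symbol) met by the shortest-then-alphabetical prefix, trying targets in increasing order and rejecting any under which an Accept and a Reject string meet in one state with the same remainder; add a state when all current targets are rejected. Accepting states are where Accept strings end.
a: 0a undefined. 0a->0: no, aa/a meet in 0. Open state 1: 0a->1.
b: 0b undefined. 0b->0: ok.
aa: 1a undefined. 1a->0: no, aa/bb meet in 0. 1a->1: no, aa/a meet in 1. Open state 2: 1a->2.
ab: 1b undefined. 1b->0: ok.
aaa: 2a undefined. 2a->0: ok.
aab: 2b undefined. 2b->0: ok.
All examples now run through 3 states with every (state, symbol) defined. Accept strings end in {2}, Reject strings end in {0,1}; accept={2}.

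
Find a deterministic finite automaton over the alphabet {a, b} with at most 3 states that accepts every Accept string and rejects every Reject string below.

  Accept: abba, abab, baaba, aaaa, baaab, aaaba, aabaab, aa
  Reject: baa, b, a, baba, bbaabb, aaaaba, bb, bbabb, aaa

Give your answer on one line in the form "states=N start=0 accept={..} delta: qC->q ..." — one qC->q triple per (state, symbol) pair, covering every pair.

Grow the machine one transition at a time. Run the examples from 0; the earliest place one falls off (shortest prefix, ties alphabetical) gets sent to the lowest-numbered state that keeps every Accept/Reject pair distinguishable — a pair clashes when both reach the same state with identical unread suffix — and to a fresh state only if none does.
a: 0a undefined. 0a->0: no, aaaa/a meet in 0. Open state 1: 0a->1.
b: 0b undefined. 0b->0: no, aa/baa meet in 1 with "a" left. 0b->1: ok.
aa: 1a undefined. 1a->0: no, aaaa/baba meet in 0. 1a->1: no, baaba/baba meet in 1 with "ba" left. Open state 2: 1a->2.
ab: 1b undefined. 1b->0: no, abab/bb meet in 0. 1b->1: ok.
aaa: 2a undefined. 2a->0: no, abba/aaaaba meet in 2. 2a->1: ok.
aab: 2b undefined. 2b->0: ok.
All examples now run through 3 states with every (state, symbol) defined. Accept strings end in {0,2}, Reject strings end in {1}; accept={0,2}.

states=3 start=0 accept={0,2} delta: 0a->1 0b->1 1a->2 1b->1 2a->1 2b->0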